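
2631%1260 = 111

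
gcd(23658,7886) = 7886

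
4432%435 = 82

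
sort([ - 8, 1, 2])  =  [-8 , 1,2]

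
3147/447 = 1049/149 = 7.04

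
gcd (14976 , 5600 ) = 32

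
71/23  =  71/23 = 3.09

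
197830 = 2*98915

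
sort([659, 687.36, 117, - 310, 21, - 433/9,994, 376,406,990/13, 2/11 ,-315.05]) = [ - 315.05,-310, - 433/9, 2/11, 21,990/13, 117,376,406, 659,687.36, 994]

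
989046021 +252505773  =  1241551794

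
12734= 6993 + 5741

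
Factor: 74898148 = 2^2*13^1*1440349^1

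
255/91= 255/91 = 2.80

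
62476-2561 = 59915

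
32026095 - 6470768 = 25555327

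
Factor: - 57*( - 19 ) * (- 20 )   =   - 21660 = - 2^2*3^1*5^1*19^2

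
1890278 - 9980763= - 8090485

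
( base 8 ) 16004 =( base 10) 7172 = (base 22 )EI0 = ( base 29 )8F9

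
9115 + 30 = 9145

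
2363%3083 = 2363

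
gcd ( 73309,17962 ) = 1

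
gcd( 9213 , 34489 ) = 1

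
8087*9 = 72783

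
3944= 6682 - 2738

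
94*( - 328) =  - 30832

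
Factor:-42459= - 3^1*14153^1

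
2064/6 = 344 = 344.00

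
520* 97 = 50440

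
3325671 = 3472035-146364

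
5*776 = 3880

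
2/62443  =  2/62443 = 0.00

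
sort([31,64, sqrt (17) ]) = [ sqrt(17) , 31, 64 ]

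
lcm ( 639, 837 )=59427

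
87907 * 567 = 49843269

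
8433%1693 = 1661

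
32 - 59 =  - 27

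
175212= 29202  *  6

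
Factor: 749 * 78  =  2^1 * 3^1*7^1*13^1*107^1=58422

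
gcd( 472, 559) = 1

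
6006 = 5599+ 407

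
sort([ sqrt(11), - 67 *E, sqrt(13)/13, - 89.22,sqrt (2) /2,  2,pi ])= [ - 67*E, - 89.22 , sqrt ( 13) /13,sqrt(2) /2, 2,pi,sqrt(11 )]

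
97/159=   97/159 =0.61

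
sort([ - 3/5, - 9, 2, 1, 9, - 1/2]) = [-9,-3/5, - 1/2, 1,  2,9]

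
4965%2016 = 933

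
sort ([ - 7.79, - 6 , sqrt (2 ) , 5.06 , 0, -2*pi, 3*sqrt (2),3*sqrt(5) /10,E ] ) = [-7.79, - 2*pi, - 6,0, 3*sqrt (5 )/10,  sqrt( 2 ), E,3*sqrt(2 ),5.06 ] 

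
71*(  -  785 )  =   - 55735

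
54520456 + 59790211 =114310667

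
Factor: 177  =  3^1*59^1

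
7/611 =7/611 =0.01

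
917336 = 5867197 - 4949861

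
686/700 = 49/50 = 0.98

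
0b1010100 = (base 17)4g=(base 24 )3C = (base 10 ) 84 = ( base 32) 2K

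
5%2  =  1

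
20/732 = 5/183 = 0.03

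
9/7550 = 9/7550 = 0.00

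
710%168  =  38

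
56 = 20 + 36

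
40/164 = 10/41 = 0.24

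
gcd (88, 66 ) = 22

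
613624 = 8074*76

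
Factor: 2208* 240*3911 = 2072517120= 2^9*3^2 * 5^1*23^1*3911^1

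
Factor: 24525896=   2^3*3065737^1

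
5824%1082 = 414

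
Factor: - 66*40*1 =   -  2^4*3^1 *5^1*11^1 = -2640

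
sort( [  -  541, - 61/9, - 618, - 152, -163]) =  [ -618, - 541, - 163,-152, - 61/9 ] 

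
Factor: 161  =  7^1*23^1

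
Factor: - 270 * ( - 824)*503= 2^4*3^3*5^1*103^1*503^1 = 111907440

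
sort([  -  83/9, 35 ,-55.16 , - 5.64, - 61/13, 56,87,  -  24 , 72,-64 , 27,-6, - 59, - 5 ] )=[ -64, - 59,  -  55.16, - 24,  -  83/9, - 6,  -  5.64, - 5, - 61/13, 27, 35, 56,72,87 ]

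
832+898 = 1730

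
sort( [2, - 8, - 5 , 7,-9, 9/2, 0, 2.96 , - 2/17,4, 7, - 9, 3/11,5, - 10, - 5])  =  [ - 10, - 9, - 9, - 8, - 5, - 5, - 2/17, 0,3/11, 2,  2.96, 4,9/2, 5, 7, 7 ]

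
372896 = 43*8672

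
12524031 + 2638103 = 15162134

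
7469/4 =1867 + 1/4 = 1867.25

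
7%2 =1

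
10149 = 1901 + 8248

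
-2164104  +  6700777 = 4536673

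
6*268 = 1608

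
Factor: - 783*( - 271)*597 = 126679221 = 3^4 *29^1*199^1*271^1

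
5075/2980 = 1015/596 = 1.70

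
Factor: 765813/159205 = 3^1*5^( - 1)*17^( - 1)*397^1*643^1*1873^( - 1)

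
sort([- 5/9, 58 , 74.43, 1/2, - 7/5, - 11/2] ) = [-11/2, - 7/5, - 5/9, 1/2, 58, 74.43 ]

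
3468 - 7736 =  - 4268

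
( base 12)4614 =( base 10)7792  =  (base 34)6p6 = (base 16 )1e70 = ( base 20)J9C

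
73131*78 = 5704218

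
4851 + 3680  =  8531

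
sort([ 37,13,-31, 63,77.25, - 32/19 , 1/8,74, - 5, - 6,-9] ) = [-31,-9, - 6, - 5  ,- 32/19, 1/8, 13, 37,63,74,77.25] 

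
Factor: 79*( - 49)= - 3871 = -  7^2*79^1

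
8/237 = 8/237 = 0.03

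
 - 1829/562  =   - 1829/562=-3.25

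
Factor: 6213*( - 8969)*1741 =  - 97016175177 = - 3^1*19^1*109^1*1741^1*8969^1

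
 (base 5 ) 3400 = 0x1DB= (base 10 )475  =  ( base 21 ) 11d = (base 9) 577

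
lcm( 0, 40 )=0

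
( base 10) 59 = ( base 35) 1O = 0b111011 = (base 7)113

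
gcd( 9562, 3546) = 2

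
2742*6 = 16452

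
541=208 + 333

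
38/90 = 19/45 = 0.42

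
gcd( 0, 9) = 9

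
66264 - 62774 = 3490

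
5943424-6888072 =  - 944648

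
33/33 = 1 = 1.00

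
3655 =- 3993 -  - 7648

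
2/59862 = 1/29931= 0.00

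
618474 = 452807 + 165667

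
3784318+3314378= 7098696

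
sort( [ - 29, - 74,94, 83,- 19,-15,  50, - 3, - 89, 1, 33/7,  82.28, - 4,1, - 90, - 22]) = [ - 90, - 89,  -  74,  -  29,-22, -19 , - 15, -4, - 3, 1, 1, 33/7  ,  50, 82.28,83,94]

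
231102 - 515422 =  - 284320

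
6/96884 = 3/48442 = 0.00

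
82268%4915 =3628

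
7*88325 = 618275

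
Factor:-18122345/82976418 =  - 2^( - 1 )*3^( - 2)*5^1 * 7^( - 1 )*67^( - 1) * 9829^( - 1 ) * 3624469^1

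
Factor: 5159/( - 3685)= - 5^( - 1) * 7^1=- 7/5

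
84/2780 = 21/695  =  0.03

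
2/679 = 2/679 =0.00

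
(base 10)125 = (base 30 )45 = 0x7D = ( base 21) 5K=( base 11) 104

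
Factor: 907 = 907^1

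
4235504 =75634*56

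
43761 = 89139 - 45378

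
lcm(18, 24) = 72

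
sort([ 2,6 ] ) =[2, 6]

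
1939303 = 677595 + 1261708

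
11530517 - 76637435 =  - 65106918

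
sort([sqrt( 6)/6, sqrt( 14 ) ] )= [ sqrt (6)/6, sqrt(14 ) ] 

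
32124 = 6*5354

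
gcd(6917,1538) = 1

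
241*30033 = 7237953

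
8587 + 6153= 14740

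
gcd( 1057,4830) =7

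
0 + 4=4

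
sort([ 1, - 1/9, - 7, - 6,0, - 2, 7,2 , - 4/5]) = [ - 7, - 6, - 2,  -  4/5, - 1/9, 0 , 1, 2,  7 ]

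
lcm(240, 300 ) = 1200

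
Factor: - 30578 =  - 2^1*15289^1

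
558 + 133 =691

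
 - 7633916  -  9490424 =- 17124340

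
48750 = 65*750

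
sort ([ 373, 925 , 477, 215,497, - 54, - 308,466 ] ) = [-308, - 54, 215,373,466, 477 , 497,925] 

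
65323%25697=13929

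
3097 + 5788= 8885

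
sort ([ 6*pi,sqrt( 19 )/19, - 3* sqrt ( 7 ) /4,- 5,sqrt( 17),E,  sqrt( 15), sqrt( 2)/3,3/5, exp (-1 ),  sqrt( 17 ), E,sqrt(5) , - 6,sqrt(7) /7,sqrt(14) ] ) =[ - 6,-5,  -  3*sqrt( 7)/4 , sqrt(19) /19,exp( - 1 ), sqrt(7)/7, sqrt( 2 )/3, 3/5 , sqrt( 5), E , E,sqrt ( 14) , sqrt( 15), sqrt ( 17),  sqrt(17 ),6*pi ] 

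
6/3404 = 3/1702 = 0.00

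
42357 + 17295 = 59652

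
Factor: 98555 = 5^1*23^1*857^1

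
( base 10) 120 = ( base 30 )40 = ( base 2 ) 1111000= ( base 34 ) 3I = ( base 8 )170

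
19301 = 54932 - 35631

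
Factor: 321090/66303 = 770/159 = 2^1 *3^( - 1)*5^1*7^1*11^1 * 53^( - 1) 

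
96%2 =0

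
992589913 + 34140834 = 1026730747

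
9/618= 3/206 = 0.01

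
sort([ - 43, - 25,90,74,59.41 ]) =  [-43, - 25,59.41,74 , 90] 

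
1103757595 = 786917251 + 316840344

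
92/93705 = 92/93705 = 0.00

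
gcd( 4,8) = 4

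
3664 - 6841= - 3177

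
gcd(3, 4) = 1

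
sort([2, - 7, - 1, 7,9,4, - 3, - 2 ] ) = [ - 7,-3,  -  2, - 1, 2, 4,7,9 ] 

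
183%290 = 183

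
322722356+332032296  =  654754652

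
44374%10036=4230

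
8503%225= 178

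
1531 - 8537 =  - 7006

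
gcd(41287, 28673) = 53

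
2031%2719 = 2031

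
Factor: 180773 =180773^1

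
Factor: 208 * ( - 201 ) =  - 41808 = - 2^4 *3^1*13^1*67^1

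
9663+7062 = 16725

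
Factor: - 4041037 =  - 7^1*11^2*13^1*367^1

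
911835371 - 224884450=686950921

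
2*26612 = 53224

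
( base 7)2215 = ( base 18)284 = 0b1100011100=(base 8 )1434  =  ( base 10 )796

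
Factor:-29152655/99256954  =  - 2^ ( - 1 )*5^1*7^1 * 1721^ (-1)*28837^( - 1) * 832933^1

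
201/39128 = 3/584  =  0.01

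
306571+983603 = 1290174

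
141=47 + 94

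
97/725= 97/725 = 0.13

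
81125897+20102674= 101228571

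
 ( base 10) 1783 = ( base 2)11011110111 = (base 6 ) 12131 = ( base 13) a72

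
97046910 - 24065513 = 72981397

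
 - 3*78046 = - 234138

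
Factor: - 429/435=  - 143/145 = - 5^( - 1)*11^1*13^1*29^(  -  1)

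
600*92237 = 55342200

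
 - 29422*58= - 1706476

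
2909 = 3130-221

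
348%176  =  172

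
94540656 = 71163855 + 23376801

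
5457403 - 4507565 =949838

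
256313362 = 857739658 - 601426296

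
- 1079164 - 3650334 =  - 4729498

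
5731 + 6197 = 11928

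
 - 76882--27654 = -49228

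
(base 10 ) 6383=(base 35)57D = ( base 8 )14357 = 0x18EF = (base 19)hci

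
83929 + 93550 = 177479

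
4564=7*652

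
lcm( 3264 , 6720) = 114240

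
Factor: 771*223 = 3^1 * 223^1*257^1 = 171933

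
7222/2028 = 3 + 569/1014 = 3.56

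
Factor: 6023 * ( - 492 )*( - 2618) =2^3*3^1*7^1 * 11^1 * 17^1 * 19^1 * 41^1*317^1   =  7757961288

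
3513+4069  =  7582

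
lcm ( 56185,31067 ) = 2640695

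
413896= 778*532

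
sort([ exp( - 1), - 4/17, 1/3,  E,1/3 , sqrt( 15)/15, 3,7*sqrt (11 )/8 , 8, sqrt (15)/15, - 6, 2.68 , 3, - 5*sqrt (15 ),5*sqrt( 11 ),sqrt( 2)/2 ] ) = [ - 5*sqrt(15), - 6, - 4/17, sqrt(15)/15,sqrt(15)/15,1/3 , 1/3,exp(-1 ), sqrt (2)/2,2.68 , E,7*sqrt( 11)/8,3,3,8,5*sqrt( 11 ) ]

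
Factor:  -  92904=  - 2^3*3^1*7^2*79^1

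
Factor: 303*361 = 109383 =3^1*19^2*101^1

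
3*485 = 1455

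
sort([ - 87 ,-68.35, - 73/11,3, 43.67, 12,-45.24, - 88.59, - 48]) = [-88.59, - 87, - 68.35, - 48,-45.24, - 73/11, 3, 12, 43.67]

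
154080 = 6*25680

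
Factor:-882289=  - 882289^1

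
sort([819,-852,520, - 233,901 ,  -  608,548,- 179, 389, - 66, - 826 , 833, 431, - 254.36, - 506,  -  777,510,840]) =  [ - 852,-826, - 777, - 608, - 506  , - 254.36,  -  233, - 179,  -  66,389,431,510,520,548,819,833, 840, 901] 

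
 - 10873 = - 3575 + - 7298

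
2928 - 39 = 2889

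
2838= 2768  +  70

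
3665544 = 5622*652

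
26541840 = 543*48880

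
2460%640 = 540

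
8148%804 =108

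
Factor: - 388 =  - 2^2*97^1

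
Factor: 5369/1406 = 2^(-1)*7^1*13^1*19^( - 1) * 37^(  -  1)*59^1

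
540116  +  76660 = 616776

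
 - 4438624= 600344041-604782665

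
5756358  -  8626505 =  - 2870147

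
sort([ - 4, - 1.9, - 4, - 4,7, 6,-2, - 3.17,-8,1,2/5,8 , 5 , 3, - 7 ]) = [  -  8, - 7, - 4, - 4, - 4,  -  3.17,-2,-1.9, 2/5, 1,3, 5,6,7,8 ] 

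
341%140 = 61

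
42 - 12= 30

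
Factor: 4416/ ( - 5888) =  - 3/4 = - 2^( - 2)*3^1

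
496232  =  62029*8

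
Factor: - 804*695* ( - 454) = 253686120= 2^3*3^1*5^1*67^1*139^1*227^1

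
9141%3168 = 2805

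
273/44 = 273/44 = 6.20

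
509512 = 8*63689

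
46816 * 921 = 43117536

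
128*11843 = 1515904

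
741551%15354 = 4559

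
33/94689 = 11/31563=0.00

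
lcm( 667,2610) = 60030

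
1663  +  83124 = 84787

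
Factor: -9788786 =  - 2^1*7^1*659^1 * 1061^1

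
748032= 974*768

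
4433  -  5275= -842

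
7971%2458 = 597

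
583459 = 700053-116594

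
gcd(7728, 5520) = 1104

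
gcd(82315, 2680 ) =5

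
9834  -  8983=851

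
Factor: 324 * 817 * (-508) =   -  2^4*3^4*19^1 * 43^1*127^1 = - 134471664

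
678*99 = 67122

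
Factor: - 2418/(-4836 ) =1/2   =  2^( - 1 ) 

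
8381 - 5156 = 3225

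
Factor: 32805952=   2^6*512593^1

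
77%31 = 15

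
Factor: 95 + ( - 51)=44=2^2 *11^1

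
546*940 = 513240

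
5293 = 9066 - 3773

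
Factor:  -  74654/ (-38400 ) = 2^( - 8)*3^( - 1) *5^ ( - 2 ) * 163^1*229^1 = 37327/19200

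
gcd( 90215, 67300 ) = 5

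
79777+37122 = 116899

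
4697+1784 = 6481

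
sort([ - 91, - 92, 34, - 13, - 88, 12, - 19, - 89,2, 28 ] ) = [  -  92, - 91, - 89, - 88, - 19, - 13 , 2,  12,28 , 34] 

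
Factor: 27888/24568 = 42/37=   2^1*3^1*7^1 * 37^( - 1)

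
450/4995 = 10/111 = 0.09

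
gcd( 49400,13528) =152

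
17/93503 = 17/93503= 0.00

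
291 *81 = 23571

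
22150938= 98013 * 226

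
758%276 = 206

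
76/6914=38/3457=0.01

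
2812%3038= 2812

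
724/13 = 55 + 9/13= 55.69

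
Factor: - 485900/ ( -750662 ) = 2^1*5^2 * 11^ (-1 ) * 43^1*113^1*149^ ( - 1)*229^( - 1 )=242950/375331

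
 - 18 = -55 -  - 37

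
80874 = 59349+21525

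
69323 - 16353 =52970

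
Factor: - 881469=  - 3^3*32647^1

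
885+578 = 1463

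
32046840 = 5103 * 6280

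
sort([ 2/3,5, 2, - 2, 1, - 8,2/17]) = [  -  8, - 2  ,  2/17, 2/3,1, 2,5 ] 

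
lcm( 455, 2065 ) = 26845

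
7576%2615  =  2346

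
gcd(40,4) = 4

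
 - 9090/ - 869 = 9090/869 = 10.46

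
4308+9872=14180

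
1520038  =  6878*221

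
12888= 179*72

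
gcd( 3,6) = 3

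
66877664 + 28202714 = 95080378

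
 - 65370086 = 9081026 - 74451112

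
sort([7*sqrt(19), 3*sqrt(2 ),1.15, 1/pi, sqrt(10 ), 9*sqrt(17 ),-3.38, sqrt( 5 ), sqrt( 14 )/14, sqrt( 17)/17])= [ - 3.38, sqrt( 17 ) /17, sqrt( 14 ) /14,  1/pi, 1.15,sqrt ( 5), sqrt( 10), 3*sqrt(2), 7  *  sqrt(19 ),9*sqrt(17 )]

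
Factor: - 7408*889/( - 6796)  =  2^2 * 7^1*127^1*463^1*1699^(-1)=1646428/1699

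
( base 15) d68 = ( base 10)3023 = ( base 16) BCF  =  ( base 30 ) 3an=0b101111001111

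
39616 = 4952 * 8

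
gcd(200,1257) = 1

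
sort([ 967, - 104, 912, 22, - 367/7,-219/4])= [ - 104 , - 219/4,-367/7,  22,912, 967]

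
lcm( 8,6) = 24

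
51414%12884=12762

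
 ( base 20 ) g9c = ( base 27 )914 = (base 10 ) 6592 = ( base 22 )DDE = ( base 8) 14700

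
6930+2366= 9296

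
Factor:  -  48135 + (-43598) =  - 91733^1 = -91733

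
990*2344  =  2320560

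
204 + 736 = 940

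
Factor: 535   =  5^1*107^1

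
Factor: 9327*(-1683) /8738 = - 923373/514=- 2^( - 1)*3^3*11^1*257^( - 1 )*3109^1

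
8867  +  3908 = 12775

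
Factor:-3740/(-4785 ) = 68/87 = 2^2*3^ (-1)*17^1*29^( - 1)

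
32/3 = 10  +  2/3 = 10.67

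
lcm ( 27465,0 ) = 0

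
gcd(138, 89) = 1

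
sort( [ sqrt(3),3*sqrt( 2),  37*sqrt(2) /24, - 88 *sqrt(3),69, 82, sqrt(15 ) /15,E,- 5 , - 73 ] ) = [  -  88*sqrt( 3 ), - 73, - 5,sqrt(15)/15,sqrt ( 3),37*sqrt(2 )/24,E,  3*sqrt( 2) , 69, 82 ] 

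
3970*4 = 15880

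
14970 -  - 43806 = 58776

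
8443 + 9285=17728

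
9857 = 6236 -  - 3621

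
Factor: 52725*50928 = 2685178800  =  2^4*3^2*5^2*19^1 * 37^1*1061^1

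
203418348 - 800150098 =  -596731750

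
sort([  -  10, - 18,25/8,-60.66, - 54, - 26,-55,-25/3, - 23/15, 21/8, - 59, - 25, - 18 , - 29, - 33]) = [ -60.66, - 59, - 55, - 54,-33,-29, - 26, - 25,-18,-18, - 10, - 25/3,-23/15,21/8, 25/8 ]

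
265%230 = 35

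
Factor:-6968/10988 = - 2^1*13^1 * 41^( - 1 ) = - 26/41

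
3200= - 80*( - 40)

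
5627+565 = 6192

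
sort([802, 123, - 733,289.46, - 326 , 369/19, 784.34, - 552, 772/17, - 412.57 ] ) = [ - 733, - 552, - 412.57,- 326,  369/19,772/17, 123,289.46,784.34,  802 ] 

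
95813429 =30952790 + 64860639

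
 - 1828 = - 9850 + 8022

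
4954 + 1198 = 6152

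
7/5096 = 1/728 = 0.00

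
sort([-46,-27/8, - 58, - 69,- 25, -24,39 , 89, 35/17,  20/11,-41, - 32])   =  [-69, - 58 , - 46,-41,-32, - 25,-24, - 27/8,20/11,  35/17,39,  89 ]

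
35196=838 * 42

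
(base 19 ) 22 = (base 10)40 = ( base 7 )55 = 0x28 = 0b101000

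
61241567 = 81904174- 20662607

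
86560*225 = 19476000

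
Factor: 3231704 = 2^3*7^1*57709^1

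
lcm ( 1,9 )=9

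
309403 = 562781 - 253378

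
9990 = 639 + 9351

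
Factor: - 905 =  - 5^1*181^1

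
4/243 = 4/243=0.02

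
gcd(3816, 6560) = 8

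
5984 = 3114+2870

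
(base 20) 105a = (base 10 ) 8110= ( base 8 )17656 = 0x1fae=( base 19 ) 138g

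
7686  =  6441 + 1245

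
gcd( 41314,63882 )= 182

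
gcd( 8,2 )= 2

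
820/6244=205/1561 = 0.13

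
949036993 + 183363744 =1132400737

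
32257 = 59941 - 27684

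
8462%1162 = 328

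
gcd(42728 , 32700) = 436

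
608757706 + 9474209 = 618231915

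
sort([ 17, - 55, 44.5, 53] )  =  [ - 55,17 , 44.5, 53] 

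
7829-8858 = -1029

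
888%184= 152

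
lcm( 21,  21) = 21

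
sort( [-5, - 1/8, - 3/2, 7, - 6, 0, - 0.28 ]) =[ - 6,  -  5,-3/2, - 0.28, - 1/8, 0 , 7]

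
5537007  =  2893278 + 2643729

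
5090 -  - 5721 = 10811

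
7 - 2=5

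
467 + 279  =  746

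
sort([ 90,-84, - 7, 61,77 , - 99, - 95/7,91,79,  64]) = [ - 99, - 84,  -  95/7,-7, 61, 64, 77,79,90, 91 ]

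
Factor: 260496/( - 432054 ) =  - 536/889 =- 2^3*7^(- 1 )*67^1*  127^( - 1 ) 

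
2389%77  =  2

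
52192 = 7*7456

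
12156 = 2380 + 9776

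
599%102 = 89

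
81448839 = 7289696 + 74159143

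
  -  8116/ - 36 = 225+4/9 = 225.44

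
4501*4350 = 19579350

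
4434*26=115284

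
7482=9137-1655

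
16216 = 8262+7954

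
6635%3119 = 397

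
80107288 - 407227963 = - 327120675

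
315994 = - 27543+343537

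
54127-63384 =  - 9257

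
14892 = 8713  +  6179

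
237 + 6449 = 6686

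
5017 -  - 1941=6958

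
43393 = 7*6199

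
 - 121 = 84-205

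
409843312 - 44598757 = 365244555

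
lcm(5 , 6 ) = 30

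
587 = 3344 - 2757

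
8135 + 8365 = 16500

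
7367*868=6394556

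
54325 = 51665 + 2660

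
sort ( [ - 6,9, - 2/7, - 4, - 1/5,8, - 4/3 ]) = [ - 6, - 4, - 4/3 , - 2/7, - 1/5,  8, 9]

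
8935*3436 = 30700660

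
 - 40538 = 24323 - 64861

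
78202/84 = 39101/42 = 930.98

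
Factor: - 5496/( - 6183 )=8/9 = 2^3 * 3^(-2 )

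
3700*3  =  11100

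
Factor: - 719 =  - 719^1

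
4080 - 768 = 3312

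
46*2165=99590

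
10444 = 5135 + 5309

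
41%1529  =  41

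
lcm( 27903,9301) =27903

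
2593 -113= 2480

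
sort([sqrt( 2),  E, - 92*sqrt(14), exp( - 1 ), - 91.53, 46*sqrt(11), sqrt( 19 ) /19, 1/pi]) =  [ - 92 * sqrt( 14), - 91.53,sqrt(19) /19,1/pi,exp ( - 1 ),sqrt( 2),E,46*sqrt(11)]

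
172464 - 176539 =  - 4075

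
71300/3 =71300/3= 23766.67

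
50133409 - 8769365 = 41364044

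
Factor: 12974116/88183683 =2^2*3^ ( - 2)*7^(-2)*23^1*359^( - 1 ) * 557^( - 1)  *  141023^1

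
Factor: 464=2^4*29^1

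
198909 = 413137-214228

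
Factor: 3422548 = 2^2*97^1*8821^1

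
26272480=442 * 59440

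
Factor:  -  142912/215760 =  - 2^2*3^( - 1)*5^( - 1)*7^1*11^1 * 31^(-1) = - 308/465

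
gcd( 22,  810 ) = 2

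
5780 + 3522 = 9302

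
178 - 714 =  - 536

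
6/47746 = 3/23873 = 0.00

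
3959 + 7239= 11198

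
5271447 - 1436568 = 3834879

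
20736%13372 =7364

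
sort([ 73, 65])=[ 65, 73 ]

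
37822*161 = 6089342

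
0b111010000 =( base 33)e2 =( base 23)K4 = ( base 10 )464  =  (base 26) HM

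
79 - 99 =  - 20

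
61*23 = 1403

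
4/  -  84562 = - 2/42281  =  - 0.00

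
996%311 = 63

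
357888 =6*59648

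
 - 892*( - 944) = 842048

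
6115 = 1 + 6114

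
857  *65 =55705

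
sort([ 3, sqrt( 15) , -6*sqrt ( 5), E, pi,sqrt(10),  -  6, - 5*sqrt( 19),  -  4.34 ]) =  [ - 5*sqrt( 19), -6*sqrt( 5), - 6 , - 4.34  ,  E,3, pi,sqrt ( 10),sqrt(15)]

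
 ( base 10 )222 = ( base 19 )bd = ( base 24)96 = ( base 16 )de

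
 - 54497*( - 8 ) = 435976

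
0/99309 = 0 = 0.00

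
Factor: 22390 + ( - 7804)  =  2^1*3^1*11^1 * 13^1*17^1 = 14586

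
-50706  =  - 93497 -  - 42791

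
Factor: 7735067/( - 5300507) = - 251^1*30817^1* 5300507^( - 1 )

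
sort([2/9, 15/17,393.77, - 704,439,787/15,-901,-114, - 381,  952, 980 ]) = [ - 901 , - 704 ,-381, - 114 , 2/9,15/17, 787/15,393.77,439, 952, 980 ]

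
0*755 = 0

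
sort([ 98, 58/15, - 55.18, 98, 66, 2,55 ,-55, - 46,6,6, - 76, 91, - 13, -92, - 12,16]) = [  -  92,-76, - 55.18,-55 , - 46, - 13,-12, 2,  58/15,  6, 6, 16, 55, 66, 91,98,98 ]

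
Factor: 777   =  3^1*7^1*37^1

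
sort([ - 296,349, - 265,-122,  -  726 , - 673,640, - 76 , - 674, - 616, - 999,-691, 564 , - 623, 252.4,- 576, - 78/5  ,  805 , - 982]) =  [ - 999, - 982, - 726, - 691, - 674, - 673, - 623, - 616 ,  -  576, - 296,- 265,-122, -76, - 78/5,252.4,349, 564, 640, 805]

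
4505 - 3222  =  1283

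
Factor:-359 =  - 359^1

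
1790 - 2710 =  - 920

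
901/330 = 2+241/330 = 2.73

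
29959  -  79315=-49356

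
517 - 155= 362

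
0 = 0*7289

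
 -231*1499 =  - 346269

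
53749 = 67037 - 13288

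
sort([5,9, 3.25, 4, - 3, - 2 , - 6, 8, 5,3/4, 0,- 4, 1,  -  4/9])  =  [ - 6,-4 , - 3, - 2, - 4/9, 0, 3/4, 1, 3.25,4, 5,5,8, 9 ] 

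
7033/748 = 9 + 301/748 = 9.40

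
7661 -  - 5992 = 13653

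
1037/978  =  1 + 59/978 =1.06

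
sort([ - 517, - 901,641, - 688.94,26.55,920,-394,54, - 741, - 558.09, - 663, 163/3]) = [ - 901,  -  741 , - 688.94 , - 663, - 558.09, - 517,- 394, 26.55, 54,163/3,641,920]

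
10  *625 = 6250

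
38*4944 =187872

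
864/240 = 18/5 = 3.60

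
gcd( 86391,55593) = 261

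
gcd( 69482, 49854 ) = 14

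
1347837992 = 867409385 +480428607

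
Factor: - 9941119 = - 229^1*43411^1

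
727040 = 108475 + 618565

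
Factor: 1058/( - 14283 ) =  - 2/27=- 2^1*3^ ( - 3 ) 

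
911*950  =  865450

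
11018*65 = 716170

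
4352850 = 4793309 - 440459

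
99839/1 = 99839 = 99839.00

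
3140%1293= 554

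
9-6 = 3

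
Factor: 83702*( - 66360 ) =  - 5554464720 = - 2^4 * 3^1*5^1*7^1 * 79^1 * 41851^1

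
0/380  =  0  =  0.00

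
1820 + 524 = 2344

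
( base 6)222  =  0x56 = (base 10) 86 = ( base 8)126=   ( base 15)5B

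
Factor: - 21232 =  - 2^4*1327^1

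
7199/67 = 107+30/67 = 107.45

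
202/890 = 101/445 = 0.23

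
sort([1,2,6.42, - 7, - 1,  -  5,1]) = [ - 7, - 5 , - 1,1, 1,  2,6.42]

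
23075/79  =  23075/79= 292.09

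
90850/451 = 201  +  199/451 = 201.44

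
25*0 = 0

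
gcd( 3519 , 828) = 207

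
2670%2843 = 2670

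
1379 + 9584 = 10963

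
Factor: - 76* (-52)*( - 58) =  - 229216 = -2^5*13^1*19^1*29^1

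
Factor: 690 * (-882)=-608580 = - 2^2*3^3*5^1 * 7^2*23^1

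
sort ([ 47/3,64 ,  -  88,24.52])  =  [ - 88 , 47/3, 24.52, 64 ] 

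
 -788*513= - 404244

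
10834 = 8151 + 2683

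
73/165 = 73/165 = 0.44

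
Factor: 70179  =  3^1*149^1*157^1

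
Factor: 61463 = 61463^1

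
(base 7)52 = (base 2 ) 100101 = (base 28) 19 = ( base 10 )37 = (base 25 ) 1C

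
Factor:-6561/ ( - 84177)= 729/9353 = 3^6*47^(-1 )*199^(-1 ) 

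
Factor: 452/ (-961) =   -  2^2 *31^ (-2) * 113^1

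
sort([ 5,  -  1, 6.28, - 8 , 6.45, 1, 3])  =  [ - 8, - 1, 1, 3,5,6.28,6.45] 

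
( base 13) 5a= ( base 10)75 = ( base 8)113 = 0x4B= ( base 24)33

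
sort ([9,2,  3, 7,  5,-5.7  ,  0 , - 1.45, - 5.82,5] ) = [ - 5.82,-5.7, - 1.45,0,2,3, 5,5,  7, 9]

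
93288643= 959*97277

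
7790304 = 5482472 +2307832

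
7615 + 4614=12229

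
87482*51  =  4461582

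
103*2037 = 209811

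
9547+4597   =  14144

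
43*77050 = 3313150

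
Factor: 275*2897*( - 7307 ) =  - 5^2*11^1*2897^1*7307^1 = - 5821304225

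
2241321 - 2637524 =-396203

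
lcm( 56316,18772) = 56316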